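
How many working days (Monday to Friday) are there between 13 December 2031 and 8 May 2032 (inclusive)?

105 weekdays

13 December 2031 is a Saturday.
That's 148 days from start to end, counting both.
148 = 7 × 21 + 1, so there are 21 full weeks plus 1 extra day.
Each full week contributes 5 weekdays (Mon–Fri): 21 × 5 = 105.
The 1 extra day is Saturday — none qualify.
Total: 105 + 0 = 105.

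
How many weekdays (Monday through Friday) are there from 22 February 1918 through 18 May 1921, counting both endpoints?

844 weekdays

22 February 1918 is a Friday.
From 22 February 1918 to 18 May 1921 is 1182 days inclusive.
1182 = 7 × 168 + 6, so there are 168 full weeks plus 6 extra days.
Each full week contributes 5 weekdays (Mon–Fri): 168 × 5 = 840.
The 6 extra days are Fri, Sat, Sun, Mon, Tue, Wed — 4 of them qualify.
Total: 840 + 4 = 844.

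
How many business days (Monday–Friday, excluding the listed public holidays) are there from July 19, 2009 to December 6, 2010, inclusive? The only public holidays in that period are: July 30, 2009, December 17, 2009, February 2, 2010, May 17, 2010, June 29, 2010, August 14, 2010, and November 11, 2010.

355

July 19, 2009 is a Sunday.
The range spans 506 days (inclusive of both endpoints).
506 = 7 × 72 + 2, so there are 72 full weeks plus 2 extra days.
Each full week contributes 5 weekdays (Mon–Fri): 72 × 5 = 360.
The 2 extra days are Sun, Mon — 1 of them qualifies.
Total: 360 + 1 = 361.
Holidays: July 30, 2009 (Thu); December 17, 2009 (Thu); February 2, 2010 (Tue); May 17, 2010 (Mon); June 29, 2010 (Tue); August 14, 2010 (Sat); November 11, 2010 (Thu).
6 of the 7 holidays fall on weekdays; the rest are weekends and were already excluded.
Business days: 361 − 6 = 355.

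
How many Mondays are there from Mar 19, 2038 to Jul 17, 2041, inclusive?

Mar 19, 2038 is a Friday.
The range spans 1217 days (inclusive of both endpoints).
1217 = 7 × 173 + 6, so there are 173 full weeks plus 6 extra days.
Each full week contributes one Monday: 173 so far.
The 6 extra days are Fri, Sat, Sun, Mon, Tue, Wed — 1 of them qualifies.
Total: 173 + 1 = 174.

174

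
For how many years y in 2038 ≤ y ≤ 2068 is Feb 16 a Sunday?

Day of week of February 16 in each year:
2038: Tue, 2039: Wed, 2040: Thu, 2041: Sat, 2042: Sun ✓, 2043: Mon, 2044: Tue, 2045: Thu, 2046: Fri, 2047: Sat, 2048: Sun ✓, 2049: Tue, 2050: Wed, 2051: Thu, 2052: Fri, 2053: Sun ✓, 2054: Mon, 2055: Tue, 2056: Wed, 2057: Fri, 2058: Sat, 2059: Sun ✓, 2060: Mon, 2061: Wed, 2062: Thu, 2063: Fri, 2064: Sat, 2065: Mon, 2066: Tue, 2067: Wed, 2068: Thu
Sundays: 2042, 2048, 2053, 2059.

4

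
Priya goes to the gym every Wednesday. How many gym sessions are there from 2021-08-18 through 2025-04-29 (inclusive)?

2021-08-18 is a Wednesday.
The range spans 1351 days (inclusive of both endpoints).
1351 = 7 × 193, so the span is exactly 193 full weeks.
Each full week contributes one Wednesday: 193 so far.

193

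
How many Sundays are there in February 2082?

4

Feb 1, 2082 is a Sunday.
That's 28 days from start to end, counting both.
28 = 7 × 4, so the span is exactly 4 full weeks.
Each full week contributes one Sunday: 4 so far.
Total: 4.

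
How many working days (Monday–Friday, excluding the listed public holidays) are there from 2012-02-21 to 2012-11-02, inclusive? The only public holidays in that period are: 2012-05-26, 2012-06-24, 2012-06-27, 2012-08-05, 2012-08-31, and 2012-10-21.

2012-02-21 is a Tuesday.
That's 256 days from start to end, counting both.
256 = 7 × 36 + 4, so there are 36 full weeks plus 4 extra days.
Each full week contributes 5 weekdays (Mon–Fri): 36 × 5 = 180.
The 4 extra days are Tue, Wed, Thu, Fri — 4 of them qualify.
Total: 180 + 4 = 184.
Holidays: 2012-05-26 (Sat); 2012-06-24 (Sun); 2012-06-27 (Wed); 2012-08-05 (Sun); 2012-08-31 (Fri); 2012-10-21 (Sun).
2 of the 6 holidays fall on weekdays; the rest are weekends and were already excluded.
Business days: 184 − 2 = 182.

182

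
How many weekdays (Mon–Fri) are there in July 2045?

21

Jul 1, 2045 is a Saturday.
That's 31 days from start to end, counting both.
31 = 7 × 4 + 3, so there are 4 full weeks plus 3 extra days.
Each full week contributes 5 weekdays (Mon–Fri): 4 × 5 = 20.
The 3 extra days are Sat, Sun, Mon — 1 of them qualifies.
Total: 20 + 1 = 21.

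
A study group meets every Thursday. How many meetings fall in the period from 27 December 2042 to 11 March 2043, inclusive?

10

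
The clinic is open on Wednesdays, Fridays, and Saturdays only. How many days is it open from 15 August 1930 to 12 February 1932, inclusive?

15 August 1930 is a Friday.
From 15 August 1930 to 12 February 1932 is 547 days inclusive.
547 = 7 × 78 + 1, so there are 78 full weeks plus 1 extra day.
Each full week contributes 3 days from the set (Wed, Fri, Sat): 78 × 3 = 234.
The 1 extra day is Fri — 1 of them qualifies.
Total: 234 + 1 = 235.

235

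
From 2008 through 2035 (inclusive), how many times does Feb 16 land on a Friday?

Day of week of February 16 in each year:
2008: Sat, 2009: Mon, 2010: Tue, 2011: Wed, 2012: Thu, 2013: Sat, 2014: Sun, 2015: Mon, 2016: Tue, 2017: Thu, 2018: Fri ✓, 2019: Sat, 2020: Sun, 2021: Tue, 2022: Wed, 2023: Thu, 2024: Fri ✓, 2025: Sun, 2026: Mon, 2027: Tue, 2028: Wed, 2029: Fri ✓, 2030: Sat, 2031: Sun, 2032: Mon, 2033: Wed, 2034: Thu, 2035: Fri ✓
Fridays: 2018, 2024, 2029, 2035.

4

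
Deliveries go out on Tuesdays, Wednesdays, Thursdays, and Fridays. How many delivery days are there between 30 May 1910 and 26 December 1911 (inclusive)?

329

30 May 1910 is a Monday.
The range spans 576 days (inclusive of both endpoints).
576 = 7 × 82 + 2, so there are 82 full weeks plus 2 extra days.
Each full week contributes 4 days from the set (Tue, Wed, Thu, Fri): 82 × 4 = 328.
The 2 extra days are Mon, Tue — 1 of them qualifies.
Total: 328 + 1 = 329.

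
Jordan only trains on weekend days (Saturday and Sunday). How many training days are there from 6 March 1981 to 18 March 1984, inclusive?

318

6 March 1981 is a Friday.
From 6 March 1981 to 18 March 1984 is 1109 days inclusive.
1109 = 7 × 158 + 3, so there are 158 full weeks plus 3 extra days.
Each full week contributes 2 weekend days (Sat, Sun): 158 × 2 = 316.
The 3 extra days are Fri, Sat, Sun — 2 of them qualify.
Total: 316 + 2 = 318.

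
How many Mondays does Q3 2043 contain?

2043-07-01 is a Wednesday.
That's 92 days from start to end, counting both.
92 = 7 × 13 + 1, so there are 13 full weeks plus 1 extra day.
Each full week contributes one Monday: 13 so far.
The 1 extra day is Wednesday — none qualify.
Total: 13 + 0 = 13.

13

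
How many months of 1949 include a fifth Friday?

4

A month has five Fridays exactly when Friday falls within its first (length − 28) days.
Jan: 31 days, starts Sat → 5 of Sat, Sun, Mon
Feb: 28 days, starts Tue → 5 of (none)
Mar: 31 days, starts Tue → 5 of Tue, Wed, Thu
Apr: 30 days, starts Fri → 5 of Fri, Sat ✓
May: 31 days, starts Sun → 5 of Sun, Mon, Tue
Jun: 30 days, starts Wed → 5 of Wed, Thu
Jul: 31 days, starts Fri → 5 of Fri, Sat, Sun ✓
Aug: 31 days, starts Mon → 5 of Mon, Tue, Wed
Sep: 30 days, starts Thu → 5 of Thu, Fri ✓
Oct: 31 days, starts Sat → 5 of Sat, Sun, Mon
Nov: 30 days, starts Tue → 5 of Tue, Wed
Dec: 31 days, starts Thu → 5 of Thu, Fri, Sat ✓
Months with five Fridays: Apr, Jul, Sep, Dec.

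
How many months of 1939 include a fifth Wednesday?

4

A month has five Wednesdays exactly when Wednesday falls within its first (length − 28) days.
Jan: 31 days, starts Sun → 5 of Sun, Mon, Tue
Feb: 28 days, starts Wed → 5 of (none)
Mar: 31 days, starts Wed → 5 of Wed, Thu, Fri ✓
Apr: 30 days, starts Sat → 5 of Sat, Sun
May: 31 days, starts Mon → 5 of Mon, Tue, Wed ✓
Jun: 30 days, starts Thu → 5 of Thu, Fri
Jul: 31 days, starts Sat → 5 of Sat, Sun, Mon
Aug: 31 days, starts Tue → 5 of Tue, Wed, Thu ✓
Sep: 30 days, starts Fri → 5 of Fri, Sat
Oct: 31 days, starts Sun → 5 of Sun, Mon, Tue
Nov: 30 days, starts Wed → 5 of Wed, Thu ✓
Dec: 31 days, starts Fri → 5 of Fri, Sat, Sun
Months with five Wednesdays: Mar, May, Aug, Nov.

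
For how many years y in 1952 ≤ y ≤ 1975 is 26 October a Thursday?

3

Day of week of October 26 in each year:
1952: Sun, 1953: Mon, 1954: Tue, 1955: Wed, 1956: Fri, 1957: Sat, 1958: Sun, 1959: Mon, 1960: Wed, 1961: Thu ✓, 1962: Fri, 1963: Sat, 1964: Mon, 1965: Tue, 1966: Wed, 1967: Thu ✓, 1968: Sat, 1969: Sun, 1970: Mon, 1971: Tue, 1972: Thu ✓, 1973: Fri, 1974: Sat, 1975: Sun
Thursdays: 1961, 1967, 1972.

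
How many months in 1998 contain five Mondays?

4

A month has five Mondays exactly when Monday falls within its first (length − 28) days.
Jan: 31 days, starts Thu → 5 of Thu, Fri, Sat
Feb: 28 days, starts Sun → 5 of (none)
Mar: 31 days, starts Sun → 5 of Sun, Mon, Tue ✓
Apr: 30 days, starts Wed → 5 of Wed, Thu
May: 31 days, starts Fri → 5 of Fri, Sat, Sun
Jun: 30 days, starts Mon → 5 of Mon, Tue ✓
Jul: 31 days, starts Wed → 5 of Wed, Thu, Fri
Aug: 31 days, starts Sat → 5 of Sat, Sun, Mon ✓
Sep: 30 days, starts Tue → 5 of Tue, Wed
Oct: 31 days, starts Thu → 5 of Thu, Fri, Sat
Nov: 30 days, starts Sun → 5 of Sun, Mon ✓
Dec: 31 days, starts Tue → 5 of Tue, Wed, Thu
Months with five Mondays: Mar, Jun, Aug, Nov.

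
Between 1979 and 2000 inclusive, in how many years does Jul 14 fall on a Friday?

3

Day of week of July 14 in each year:
1979: Sat, 1980: Mon, 1981: Tue, 1982: Wed, 1983: Thu, 1984: Sat, 1985: Sun, 1986: Mon, 1987: Tue, 1988: Thu, 1989: Fri ✓, 1990: Sat, 1991: Sun, 1992: Tue, 1993: Wed, 1994: Thu, 1995: Fri ✓, 1996: Sun, 1997: Mon, 1998: Tue, 1999: Wed, 2000: Fri ✓
Fridays: 1989, 1995, 2000.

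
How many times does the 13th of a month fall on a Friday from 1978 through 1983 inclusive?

Friday-the-13ths by year:
1978: Jan, Oct
1979: Apr, Jul
1980: Jun
1981: Feb, Mar, Nov
1982: Aug
1983: May

10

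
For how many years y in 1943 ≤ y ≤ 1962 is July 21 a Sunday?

2

Day of week of July 21 in each year:
1943: Wed, 1944: Fri, 1945: Sat, 1946: Sun ✓, 1947: Mon, 1948: Wed, 1949: Thu, 1950: Fri, 1951: Sat, 1952: Mon, 1953: Tue, 1954: Wed, 1955: Thu, 1956: Sat, 1957: Sun ✓, 1958: Mon, 1959: Tue, 1960: Thu, 1961: Fri, 1962: Sat
Sundays: 1946, 1957.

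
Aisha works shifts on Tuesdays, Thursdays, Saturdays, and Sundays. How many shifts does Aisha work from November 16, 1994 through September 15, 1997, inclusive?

591

November 16, 1994 is a Wednesday.
The range spans 1035 days (inclusive of both endpoints).
1035 = 7 × 147 + 6, so there are 147 full weeks plus 6 extra days.
Each full week contributes 4 days from the set (Tue, Thu, Sat, Sun): 147 × 4 = 588.
The 6 extra days are Wednesday, Thursday, Friday, Saturday, Sunday, Monday — 3 of them qualify.
Total: 588 + 3 = 591.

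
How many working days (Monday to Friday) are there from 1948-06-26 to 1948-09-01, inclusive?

48

1948-06-26 is a Saturday.
The range spans 68 days (inclusive of both endpoints).
68 = 7 × 9 + 5, so there are 9 full weeks plus 5 extra days.
Each full week contributes 5 weekdays (Mon–Fri): 9 × 5 = 45.
The 5 extra days are Sat, Sun, Mon, Tue, Wed — 3 of them qualify.
Total: 45 + 3 = 48.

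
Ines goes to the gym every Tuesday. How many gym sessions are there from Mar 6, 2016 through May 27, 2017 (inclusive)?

64

Mar 6, 2016 is a Sunday.
From Mar 6, 2016 to May 27, 2017 is 448 days inclusive.
448 = 7 × 64, so the span is exactly 64 full weeks.
Each full week contributes one Tuesday: 64 so far.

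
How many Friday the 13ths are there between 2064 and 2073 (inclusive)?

Friday-the-13ths by year:
2064: Jun
2065: Feb, Mar, Nov
2066: Aug
2067: May
2068: Jan, Apr, Jul
2069: Sep, Dec
2070: Jun
2071: Feb, Mar, Nov
2072: May
2073: Jan, Oct

18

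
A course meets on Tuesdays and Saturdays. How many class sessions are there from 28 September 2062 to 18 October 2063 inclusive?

110

28 September 2062 is a Thursday.
From 28 September 2062 to 18 October 2063 is 386 days inclusive.
386 = 7 × 55 + 1, so there are 55 full weeks plus 1 extra day.
Each full week contributes 2 days from the set (Tue, Sat): 55 × 2 = 110.
The 1 extra day is Thursday — none qualify.
Total: 110 + 0 = 110.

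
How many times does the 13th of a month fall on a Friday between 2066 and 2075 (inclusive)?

Friday-the-13ths by year:
2066: Aug
2067: May
2068: Jan, Apr, Jul
2069: Sep, Dec
2070: Jun
2071: Feb, Mar, Nov
2072: May
2073: Jan, Oct
2074: Apr, Jul
2075: Sep, Dec

18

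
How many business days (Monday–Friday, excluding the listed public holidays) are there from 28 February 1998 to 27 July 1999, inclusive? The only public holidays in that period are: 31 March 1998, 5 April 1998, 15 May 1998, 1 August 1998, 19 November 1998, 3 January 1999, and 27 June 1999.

364 business days

28 February 1998 is a Saturday.
From 28 February 1998 to 27 July 1999 is 515 days inclusive.
515 = 7 × 73 + 4, so there are 73 full weeks plus 4 extra days.
Each full week contributes 5 weekdays (Mon–Fri): 73 × 5 = 365.
The 4 extra days are Saturday, Sunday, Monday, Tuesday — 2 of them qualify.
Total: 365 + 2 = 367.
Holidays: 31 March 1998 (Tue); 5 April 1998 (Sun); 15 May 1998 (Fri); 1 August 1998 (Sat); 19 November 1998 (Thu); 3 January 1999 (Sun); 27 June 1999 (Sun).
3 of the 7 holidays fall on weekdays; the rest are weekends and were already excluded.
Business days: 367 − 3 = 364.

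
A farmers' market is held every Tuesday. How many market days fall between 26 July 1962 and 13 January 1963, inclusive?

26 July 1962 is a Thursday.
From 26 July 1962 to 13 January 1963 is 172 days inclusive.
172 = 7 × 24 + 4, so there are 24 full weeks plus 4 extra days.
Each full week contributes one Tuesday: 24 so far.
The 4 extra days are Thu, Fri, Sat, Sun — none qualify.
Total: 24 + 0 = 24.

24 Tuesdays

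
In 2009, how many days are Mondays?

Jan 1, 2009 is a Thursday.
From Jan 1, 2009 to Dec 31, 2009 is 365 days inclusive.
365 = 7 × 52 + 1, so there are 52 full weeks plus 1 extra day.
Each full week contributes one Monday: 52 so far.
The 1 extra day is Thursday — none qualify.
Total: 52 + 0 = 52.

52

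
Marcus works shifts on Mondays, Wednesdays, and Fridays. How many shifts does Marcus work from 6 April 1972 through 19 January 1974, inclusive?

6 April 1972 is a Thursday.
From 6 April 1972 to 19 January 1974 is 654 days inclusive.
654 = 7 × 93 + 3, so there are 93 full weeks plus 3 extra days.
Each full week contributes 3 days from the set (Mon, Wed, Fri): 93 × 3 = 279.
The 3 extra days are Thursday, Friday, Saturday — 1 of them qualifies.
Total: 279 + 1 = 280.

280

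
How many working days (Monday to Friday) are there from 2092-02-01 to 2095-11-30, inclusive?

2092-02-01 is a Friday.
The range spans 1399 days (inclusive of both endpoints).
1399 = 7 × 199 + 6, so there are 199 full weeks plus 6 extra days.
Each full week contributes 5 weekdays (Mon–Fri): 199 × 5 = 995.
The 6 extra days are Fri, Sat, Sun, Mon, Tue, Wed — 4 of them qualify.
Total: 995 + 4 = 999.

999 weekdays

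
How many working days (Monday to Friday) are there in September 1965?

22 weekdays

1 September 1965 is a Wednesday.
From 1 September 1965 to 30 September 1965 is 30 days inclusive.
30 = 7 × 4 + 2, so there are 4 full weeks plus 2 extra days.
Each full week contributes 5 weekdays (Mon–Fri): 4 × 5 = 20.
The 2 extra days are Wed, Thu — 2 of them qualify.
Total: 20 + 2 = 22.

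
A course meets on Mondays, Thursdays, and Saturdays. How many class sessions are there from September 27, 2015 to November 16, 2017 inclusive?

335

September 27, 2015 is a Sunday.
That's 782 days from start to end, counting both.
782 = 7 × 111 + 5, so there are 111 full weeks plus 5 extra days.
Each full week contributes 3 days from the set (Mon, Thu, Sat): 111 × 3 = 333.
The 5 extra days are Sunday, Monday, Tuesday, Wednesday, Thursday — 2 of them qualify.
Total: 333 + 2 = 335.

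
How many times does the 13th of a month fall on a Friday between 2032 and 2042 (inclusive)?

19

Friday-the-13ths by year:
2032: Feb, Aug
2033: May
2034: Jan, Oct
2035: Apr, Jul
2036: Jun
2037: Feb, Mar, Nov
2038: Aug
2039: May
2040: Jan, Apr, Jul
2041: Sep, Dec
2042: Jun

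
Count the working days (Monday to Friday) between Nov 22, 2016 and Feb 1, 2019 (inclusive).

574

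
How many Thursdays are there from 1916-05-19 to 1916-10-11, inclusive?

1916-05-19 is a Friday.
That's 146 days from start to end, counting both.
146 = 7 × 20 + 6, so there are 20 full weeks plus 6 extra days.
Each full week contributes one Thursday: 20 so far.
The 6 extra days are Friday, Saturday, Sunday, Monday, Tuesday, Wednesday — none qualify.
Total: 20 + 0 = 20.

20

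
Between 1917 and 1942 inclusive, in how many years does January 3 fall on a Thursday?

Day of week of January 3 in each year:
1917: Wed, 1918: Thu ✓, 1919: Fri, 1920: Sat, 1921: Mon, 1922: Tue, 1923: Wed, 1924: Thu ✓, 1925: Sat, 1926: Sun, 1927: Mon, 1928: Tue, 1929: Thu ✓, 1930: Fri, 1931: Sat, 1932: Sun, 1933: Tue, 1934: Wed, 1935: Thu ✓, 1936: Fri, 1937: Sun, 1938: Mon, 1939: Tue, 1940: Wed, 1941: Fri, 1942: Sat
Thursdays: 1918, 1924, 1929, 1935.

4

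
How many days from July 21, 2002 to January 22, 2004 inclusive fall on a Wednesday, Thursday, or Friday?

236

July 21, 2002 is a Sunday.
The range spans 551 days (inclusive of both endpoints).
551 = 7 × 78 + 5, so there are 78 full weeks plus 5 extra days.
Each full week contributes 3 days from the set (Wed, Thu, Fri): 78 × 3 = 234.
The 5 extra days are Sun, Mon, Tue, Wed, Thu — 2 of them qualify.
Total: 234 + 2 = 236.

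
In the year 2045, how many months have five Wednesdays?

A month has five Wednesdays exactly when Wednesday falls within its first (length − 28) days.
Jan: 31 days, starts Sun → 5 of Sun, Mon, Tue
Feb: 28 days, starts Wed → 5 of (none)
Mar: 31 days, starts Wed → 5 of Wed, Thu, Fri ✓
Apr: 30 days, starts Sat → 5 of Sat, Sun
May: 31 days, starts Mon → 5 of Mon, Tue, Wed ✓
Jun: 30 days, starts Thu → 5 of Thu, Fri
Jul: 31 days, starts Sat → 5 of Sat, Sun, Mon
Aug: 31 days, starts Tue → 5 of Tue, Wed, Thu ✓
Sep: 30 days, starts Fri → 5 of Fri, Sat
Oct: 31 days, starts Sun → 5 of Sun, Mon, Tue
Nov: 30 days, starts Wed → 5 of Wed, Thu ✓
Dec: 31 days, starts Fri → 5 of Fri, Sat, Sun
Months with five Wednesdays: Mar, May, Aug, Nov.

4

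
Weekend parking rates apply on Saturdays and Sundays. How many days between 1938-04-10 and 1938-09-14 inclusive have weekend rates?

45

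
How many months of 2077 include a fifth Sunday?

4

A month has five Sundays exactly when Sunday falls within its first (length − 28) days.
Jan: 31 days, starts Fri → 5 of Fri, Sat, Sun ✓
Feb: 28 days, starts Mon → 5 of (none)
Mar: 31 days, starts Mon → 5 of Mon, Tue, Wed
Apr: 30 days, starts Thu → 5 of Thu, Fri
May: 31 days, starts Sat → 5 of Sat, Sun, Mon ✓
Jun: 30 days, starts Tue → 5 of Tue, Wed
Jul: 31 days, starts Thu → 5 of Thu, Fri, Sat
Aug: 31 days, starts Sun → 5 of Sun, Mon, Tue ✓
Sep: 30 days, starts Wed → 5 of Wed, Thu
Oct: 31 days, starts Fri → 5 of Fri, Sat, Sun ✓
Nov: 30 days, starts Mon → 5 of Mon, Tue
Dec: 31 days, starts Wed → 5 of Wed, Thu, Fri
Months with five Sundays: Jan, May, Aug, Oct.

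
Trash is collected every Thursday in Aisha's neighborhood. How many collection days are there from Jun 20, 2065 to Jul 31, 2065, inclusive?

6

Jun 20, 2065 is a Saturday.
The range spans 42 days (inclusive of both endpoints).
42 = 7 × 6, so the span is exactly 6 full weeks.
Each full week contributes one Thursday: 6 so far.
Total: 6.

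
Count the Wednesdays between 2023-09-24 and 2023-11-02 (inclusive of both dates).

2023-09-24 is a Sunday.
That's 40 days from start to end, counting both.
40 = 7 × 5 + 5, so there are 5 full weeks plus 5 extra days.
Each full week contributes one Wednesday: 5 so far.
The 5 extra days are Sunday, Monday, Tuesday, Wednesday, Thursday — 1 of them qualifies.
Total: 5 + 1 = 6.

6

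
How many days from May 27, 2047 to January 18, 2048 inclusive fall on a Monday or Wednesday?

May 27, 2047 is a Monday.
From May 27, 2047 to January 18, 2048 is 237 days inclusive.
237 = 7 × 33 + 6, so there are 33 full weeks plus 6 extra days.
Each full week contributes 2 days from the set (Mon, Wed): 33 × 2 = 66.
The 6 extra days are Monday, Tuesday, Wednesday, Thursday, Friday, Saturday — 2 of them qualify.
Total: 66 + 2 = 68.

68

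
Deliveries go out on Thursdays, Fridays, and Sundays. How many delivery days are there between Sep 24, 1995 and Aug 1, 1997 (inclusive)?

291

Sep 24, 1995 is a Sunday.
That's 678 days from start to end, counting both.
678 = 7 × 96 + 6, so there are 96 full weeks plus 6 extra days.
Each full week contributes 3 days from the set (Thu, Fri, Sun): 96 × 3 = 288.
The 6 extra days are Sunday, Monday, Tuesday, Wednesday, Thursday, Friday — 3 of them qualify.
Total: 288 + 3 = 291.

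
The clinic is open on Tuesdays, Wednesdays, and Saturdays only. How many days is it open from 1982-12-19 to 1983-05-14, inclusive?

1982-12-19 is a Sunday.
That's 147 days from start to end, counting both.
147 = 7 × 21, so the span is exactly 21 full weeks.
Each full week contributes 3 days from the set (Tue, Wed, Sat): 21 × 3 = 63.

63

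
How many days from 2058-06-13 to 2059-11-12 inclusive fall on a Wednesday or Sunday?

148

2058-06-13 is a Thursday.
That's 518 days from start to end, counting both.
518 = 7 × 74, so the span is exactly 74 full weeks.
Each full week contributes 2 days from the set (Wed, Sun): 74 × 2 = 148.
Total: 148.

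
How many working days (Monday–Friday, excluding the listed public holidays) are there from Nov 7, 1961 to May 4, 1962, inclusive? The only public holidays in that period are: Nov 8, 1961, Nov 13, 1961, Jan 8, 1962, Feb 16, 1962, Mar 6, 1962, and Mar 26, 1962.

123

Nov 7, 1961 is a Tuesday.
The range spans 179 days (inclusive of both endpoints).
179 = 7 × 25 + 4, so there are 25 full weeks plus 4 extra days.
Each full week contributes 5 weekdays (Mon–Fri): 25 × 5 = 125.
The 4 extra days are Tue, Wed, Thu, Fri — 4 of them qualify.
Total: 125 + 4 = 129.
Holidays: Nov 8, 1961 (Wed); Nov 13, 1961 (Mon); Jan 8, 1962 (Mon); Feb 16, 1962 (Fri); Mar 6, 1962 (Tue); Mar 26, 1962 (Mon).
All 6 holidays fall on weekdays, so subtract 6.
Business days: 129 − 6 = 123.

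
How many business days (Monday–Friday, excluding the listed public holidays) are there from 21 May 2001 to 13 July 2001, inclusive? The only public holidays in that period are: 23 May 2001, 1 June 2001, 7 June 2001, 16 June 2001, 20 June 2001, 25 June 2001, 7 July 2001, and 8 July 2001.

35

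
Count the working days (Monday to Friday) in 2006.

260 weekdays

1 January 2006 is a Sunday.
That's 365 days from start to end, counting both.
365 = 7 × 52 + 1, so there are 52 full weeks plus 1 extra day.
Each full week contributes 5 weekdays (Mon–Fri): 52 × 5 = 260.
The 1 extra day is Sunday — none qualify.
Total: 260 + 0 = 260.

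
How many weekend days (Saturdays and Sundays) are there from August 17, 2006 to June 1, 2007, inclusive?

82

August 17, 2006 is a Thursday.
That's 289 days from start to end, counting both.
289 = 7 × 41 + 2, so there are 41 full weeks plus 2 extra days.
Each full week contributes 2 weekend days (Sat, Sun): 41 × 2 = 82.
The 2 extra days are Thu, Fri — none qualify.
Total: 82 + 0 = 82.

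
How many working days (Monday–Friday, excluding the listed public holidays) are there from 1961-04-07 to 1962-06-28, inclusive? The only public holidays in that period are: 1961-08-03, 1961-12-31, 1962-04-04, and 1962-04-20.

1961-04-07 is a Friday.
The range spans 448 days (inclusive of both endpoints).
448 = 7 × 64, so the span is exactly 64 full weeks.
Each full week contributes 5 weekdays (Mon–Fri): 64 × 5 = 320.
Holidays: 1961-08-03 (Thu); 1961-12-31 (Sun); 1962-04-04 (Wed); 1962-04-20 (Fri).
3 of the 4 holidays fall on weekdays; the rest are weekends and were already excluded.
Business days: 320 − 3 = 317.

317 working days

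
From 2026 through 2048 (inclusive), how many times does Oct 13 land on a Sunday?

Day of week of October 13 in each year:
2026: Tue, 2027: Wed, 2028: Fri, 2029: Sat, 2030: Sun ✓, 2031: Mon, 2032: Wed, 2033: Thu, 2034: Fri, 2035: Sat, 2036: Mon, 2037: Tue, 2038: Wed, 2039: Thu, 2040: Sat, 2041: Sun ✓, 2042: Mon, 2043: Tue, 2044: Thu, 2045: Fri, 2046: Sat, 2047: Sun ✓, 2048: Tue
Sundays: 2030, 2041, 2047.

3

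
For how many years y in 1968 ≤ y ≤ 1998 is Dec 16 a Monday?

5

Day of week of December 16 in each year:
1968: Mon ✓, 1969: Tue, 1970: Wed, 1971: Thu, 1972: Sat, 1973: Sun, 1974: Mon ✓, 1975: Tue, 1976: Thu, 1977: Fri, 1978: Sat, 1979: Sun, 1980: Tue, 1981: Wed, 1982: Thu, 1983: Fri, 1984: Sun, 1985: Mon ✓, 1986: Tue, 1987: Wed, 1988: Fri, 1989: Sat, 1990: Sun, 1991: Mon ✓, 1992: Wed, 1993: Thu, 1994: Fri, 1995: Sat, 1996: Mon ✓, 1997: Tue, 1998: Wed
Mondays: 1968, 1974, 1985, 1991, 1996.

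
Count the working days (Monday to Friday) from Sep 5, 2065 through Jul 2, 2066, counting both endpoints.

215 weekdays

Sep 5, 2065 is a Saturday.
That's 301 days from start to end, counting both.
301 = 7 × 43, so the span is exactly 43 full weeks.
Each full week contributes 5 weekdays (Mon–Fri): 43 × 5 = 215.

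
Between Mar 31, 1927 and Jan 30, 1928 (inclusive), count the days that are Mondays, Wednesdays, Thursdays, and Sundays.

175

Mar 31, 1927 is a Thursday.
The range spans 306 days (inclusive of both endpoints).
306 = 7 × 43 + 5, so there are 43 full weeks plus 5 extra days.
Each full week contributes 4 days from the set (Mon, Wed, Thu, Sun): 43 × 4 = 172.
The 5 extra days are Thu, Fri, Sat, Sun, Mon — 3 of them qualify.
Total: 172 + 3 = 175.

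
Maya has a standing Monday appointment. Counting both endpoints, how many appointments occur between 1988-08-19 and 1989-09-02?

54

1988-08-19 is a Friday.
That's 380 days from start to end, counting both.
380 = 7 × 54 + 2, so there are 54 full weeks plus 2 extra days.
Each full week contributes one Monday: 54 so far.
The 2 extra days are Fri, Sat — none qualify.
Total: 54 + 0 = 54.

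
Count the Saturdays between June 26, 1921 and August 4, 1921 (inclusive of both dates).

June 26, 1921 is a Sunday.
The range spans 40 days (inclusive of both endpoints).
40 = 7 × 5 + 5, so there are 5 full weeks plus 5 extra days.
Each full week contributes one Saturday: 5 so far.
The 5 extra days are Sun, Mon, Tue, Wed, Thu — none qualify.
Total: 5 + 0 = 5.

5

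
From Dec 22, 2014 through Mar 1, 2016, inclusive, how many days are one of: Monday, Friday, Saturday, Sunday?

249

Dec 22, 2014 is a Monday.
That's 436 days from start to end, counting both.
436 = 7 × 62 + 2, so there are 62 full weeks plus 2 extra days.
Each full week contributes 4 days from the set (Mon, Fri, Sat, Sun): 62 × 4 = 248.
The 2 extra days are Monday, Tuesday — 1 of them qualifies.
Total: 248 + 1 = 249.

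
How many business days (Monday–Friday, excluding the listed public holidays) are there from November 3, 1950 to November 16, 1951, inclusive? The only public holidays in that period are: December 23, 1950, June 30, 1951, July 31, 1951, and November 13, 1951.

November 3, 1950 is a Friday.
That's 379 days from start to end, counting both.
379 = 7 × 54 + 1, so there are 54 full weeks plus 1 extra day.
Each full week contributes 5 weekdays (Mon–Fri): 54 × 5 = 270.
The 1 extra day is Fri — 1 of them qualifies.
Total: 270 + 1 = 271.
Holidays: December 23, 1950 (Sat); June 30, 1951 (Sat); July 31, 1951 (Tue); November 13, 1951 (Tue).
2 of the 4 holidays fall on weekdays; the rest are weekends and were already excluded.
Business days: 271 − 2 = 269.

269 business days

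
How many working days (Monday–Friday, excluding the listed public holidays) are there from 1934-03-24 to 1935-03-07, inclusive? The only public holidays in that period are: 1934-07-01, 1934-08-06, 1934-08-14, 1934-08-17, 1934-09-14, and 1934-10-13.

1934-03-24 is a Saturday.
That's 349 days from start to end, counting both.
349 = 7 × 49 + 6, so there are 49 full weeks plus 6 extra days.
Each full week contributes 5 weekdays (Mon–Fri): 49 × 5 = 245.
The 6 extra days are Saturday, Sunday, Monday, Tuesday, Wednesday, Thursday — 4 of them qualify.
Total: 245 + 4 = 249.
Holidays: 1934-07-01 (Sun); 1934-08-06 (Mon); 1934-08-14 (Tue); 1934-08-17 (Fri); 1934-09-14 (Fri); 1934-10-13 (Sat).
4 of the 6 holidays fall on weekdays; the rest are weekends and were already excluded.
Business days: 249 − 4 = 245.

245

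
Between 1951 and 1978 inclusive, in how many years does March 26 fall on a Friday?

Day of week of March 26 in each year:
1951: Mon, 1952: Wed, 1953: Thu, 1954: Fri ✓, 1955: Sat, 1956: Mon, 1957: Tue, 1958: Wed, 1959: Thu, 1960: Sat, 1961: Sun, 1962: Mon, 1963: Tue, 1964: Thu, 1965: Fri ✓, 1966: Sat, 1967: Sun, 1968: Tue, 1969: Wed, 1970: Thu, 1971: Fri ✓, 1972: Sun, 1973: Mon, 1974: Tue, 1975: Wed, 1976: Fri ✓, 1977: Sat, 1978: Sun
Fridays: 1954, 1965, 1971, 1976.

4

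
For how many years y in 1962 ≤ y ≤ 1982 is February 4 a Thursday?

3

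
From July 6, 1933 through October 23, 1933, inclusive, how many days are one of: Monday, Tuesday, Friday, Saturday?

63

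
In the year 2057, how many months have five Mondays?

5

A month has five Mondays exactly when Monday falls within its first (length − 28) days.
Jan: 31 days, starts Mon → 5 of Mon, Tue, Wed ✓
Feb: 28 days, starts Thu → 5 of (none)
Mar: 31 days, starts Thu → 5 of Thu, Fri, Sat
Apr: 30 days, starts Sun → 5 of Sun, Mon ✓
May: 31 days, starts Tue → 5 of Tue, Wed, Thu
Jun: 30 days, starts Fri → 5 of Fri, Sat
Jul: 31 days, starts Sun → 5 of Sun, Mon, Tue ✓
Aug: 31 days, starts Wed → 5 of Wed, Thu, Fri
Sep: 30 days, starts Sat → 5 of Sat, Sun
Oct: 31 days, starts Mon → 5 of Mon, Tue, Wed ✓
Nov: 30 days, starts Thu → 5 of Thu, Fri
Dec: 31 days, starts Sat → 5 of Sat, Sun, Mon ✓
Months with five Mondays: Jan, Apr, Jul, Oct, Dec.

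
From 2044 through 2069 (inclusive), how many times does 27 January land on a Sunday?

Day of week of January 27 in each year:
2044: Wed, 2045: Fri, 2046: Sat, 2047: Sun ✓, 2048: Mon, 2049: Wed, 2050: Thu, 2051: Fri, 2052: Sat, 2053: Mon, 2054: Tue, 2055: Wed, 2056: Thu, 2057: Sat, 2058: Sun ✓, 2059: Mon, 2060: Tue, 2061: Thu, 2062: Fri, 2063: Sat, 2064: Sun ✓, 2065: Tue, 2066: Wed, 2067: Thu, 2068: Fri, 2069: Sun ✓
Sundays: 2047, 2058, 2064, 2069.

4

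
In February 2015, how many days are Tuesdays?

2015-02-01 is a Sunday.
That's 28 days from start to end, counting both.
28 = 7 × 4, so the span is exactly 4 full weeks.
Each full week contributes one Tuesday: 4 so far.

4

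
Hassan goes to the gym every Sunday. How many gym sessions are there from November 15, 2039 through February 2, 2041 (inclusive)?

November 15, 2039 is a Tuesday.
From November 15, 2039 to February 2, 2041 is 446 days inclusive.
446 = 7 × 63 + 5, so there are 63 full weeks plus 5 extra days.
Each full week contributes one Sunday: 63 so far.
The 5 extra days are Tuesday, Wednesday, Thursday, Friday, Saturday — none qualify.
Total: 63 + 0 = 63.

63 Sundays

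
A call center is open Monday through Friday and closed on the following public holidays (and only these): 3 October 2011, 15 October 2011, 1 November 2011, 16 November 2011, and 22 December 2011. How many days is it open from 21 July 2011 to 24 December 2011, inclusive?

21 July 2011 is a Thursday.
From 21 July 2011 to 24 December 2011 is 157 days inclusive.
157 = 7 × 22 + 3, so there are 22 full weeks plus 3 extra days.
Each full week contributes 5 weekdays (Mon–Fri): 22 × 5 = 110.
The 3 extra days are Thu, Fri, Sat — 2 of them qualify.
Total: 110 + 2 = 112.
Holidays: 3 October 2011 (Mon); 15 October 2011 (Sat); 1 November 2011 (Tue); 16 November 2011 (Wed); 22 December 2011 (Thu).
4 of the 5 holidays fall on weekdays; the rest are weekends and were already excluded.
Business days: 112 − 4 = 108.

108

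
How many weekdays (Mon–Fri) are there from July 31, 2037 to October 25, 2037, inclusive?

61

July 31, 2037 is a Friday.
The range spans 87 days (inclusive of both endpoints).
87 = 7 × 12 + 3, so there are 12 full weeks plus 3 extra days.
Each full week contributes 5 weekdays (Mon–Fri): 12 × 5 = 60.
The 3 extra days are Friday, Saturday, Sunday — 1 of them qualifies.
Total: 60 + 1 = 61.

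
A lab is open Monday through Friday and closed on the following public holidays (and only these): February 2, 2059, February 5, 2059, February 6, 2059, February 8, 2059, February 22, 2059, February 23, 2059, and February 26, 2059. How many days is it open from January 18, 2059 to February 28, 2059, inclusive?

January 18, 2059 is a Saturday.
From January 18, 2059 to February 28, 2059 is 42 days inclusive.
42 = 7 × 6, so the span is exactly 6 full weeks.
Each full week contributes 5 weekdays (Mon–Fri): 6 × 5 = 30.
Holidays: February 2, 2059 (Sun); February 5, 2059 (Wed); February 6, 2059 (Thu); February 8, 2059 (Sat); February 22, 2059 (Sat); February 23, 2059 (Sun); February 26, 2059 (Wed).
3 of the 7 holidays fall on weekdays; the rest are weekends and were already excluded.
Business days: 30 − 3 = 27.

27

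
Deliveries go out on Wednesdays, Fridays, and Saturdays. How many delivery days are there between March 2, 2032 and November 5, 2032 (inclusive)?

107

March 2, 2032 is a Tuesday.
That's 249 days from start to end, counting both.
249 = 7 × 35 + 4, so there are 35 full weeks plus 4 extra days.
Each full week contributes 3 days from the set (Wed, Fri, Sat): 35 × 3 = 105.
The 4 extra days are Tue, Wed, Thu, Fri — 2 of them qualify.
Total: 105 + 2 = 107.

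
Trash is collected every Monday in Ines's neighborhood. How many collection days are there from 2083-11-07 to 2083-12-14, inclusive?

2083-11-07 is a Sunday.
That's 38 days from start to end, counting both.
38 = 7 × 5 + 3, so there are 5 full weeks plus 3 extra days.
Each full week contributes one Monday: 5 so far.
The 3 extra days are Sunday, Monday, Tuesday — 1 of them qualifies.
Total: 5 + 1 = 6.

6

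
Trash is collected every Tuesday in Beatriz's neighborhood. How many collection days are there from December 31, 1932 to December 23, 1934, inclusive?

December 31, 1932 is a Saturday.
That's 723 days from start to end, counting both.
723 = 7 × 103 + 2, so there are 103 full weeks plus 2 extra days.
Each full week contributes one Tuesday: 103 so far.
The 2 extra days are Saturday, Sunday — none qualify.
Total: 103 + 0 = 103.

103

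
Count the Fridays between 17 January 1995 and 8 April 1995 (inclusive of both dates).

17 January 1995 is a Tuesday.
The range spans 82 days (inclusive of both endpoints).
82 = 7 × 11 + 5, so there are 11 full weeks plus 5 extra days.
Each full week contributes one Friday: 11 so far.
The 5 extra days are Tuesday, Wednesday, Thursday, Friday, Saturday — 1 of them qualifies.
Total: 11 + 1 = 12.

12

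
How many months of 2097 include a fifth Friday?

4

A month has five Fridays exactly when Friday falls within its first (length − 28) days.
Jan: 31 days, starts Tue → 5 of Tue, Wed, Thu
Feb: 28 days, starts Fri → 5 of (none)
Mar: 31 days, starts Fri → 5 of Fri, Sat, Sun ✓
Apr: 30 days, starts Mon → 5 of Mon, Tue
May: 31 days, starts Wed → 5 of Wed, Thu, Fri ✓
Jun: 30 days, starts Sat → 5 of Sat, Sun
Jul: 31 days, starts Mon → 5 of Mon, Tue, Wed
Aug: 31 days, starts Thu → 5 of Thu, Fri, Sat ✓
Sep: 30 days, starts Sun → 5 of Sun, Mon
Oct: 31 days, starts Tue → 5 of Tue, Wed, Thu
Nov: 30 days, starts Fri → 5 of Fri, Sat ✓
Dec: 31 days, starts Sun → 5 of Sun, Mon, Tue
Months with five Fridays: Mar, May, Aug, Nov.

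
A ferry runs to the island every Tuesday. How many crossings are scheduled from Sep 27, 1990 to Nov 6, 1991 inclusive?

58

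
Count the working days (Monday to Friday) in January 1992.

1992-01-01 is a Wednesday.
From 1992-01-01 to 1992-01-31 is 31 days inclusive.
31 = 7 × 4 + 3, so there are 4 full weeks plus 3 extra days.
Each full week contributes 5 weekdays (Mon–Fri): 4 × 5 = 20.
The 3 extra days are Wed, Thu, Fri — 3 of them qualify.
Total: 20 + 3 = 23.

23 weekdays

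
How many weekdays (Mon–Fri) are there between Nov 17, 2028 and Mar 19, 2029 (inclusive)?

87

Nov 17, 2028 is a Friday.
From Nov 17, 2028 to Mar 19, 2029 is 123 days inclusive.
123 = 7 × 17 + 4, so there are 17 full weeks plus 4 extra days.
Each full week contributes 5 weekdays (Mon–Fri): 17 × 5 = 85.
The 4 extra days are Friday, Saturday, Sunday, Monday — 2 of them qualify.
Total: 85 + 2 = 87.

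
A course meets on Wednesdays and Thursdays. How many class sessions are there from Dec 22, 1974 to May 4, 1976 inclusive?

142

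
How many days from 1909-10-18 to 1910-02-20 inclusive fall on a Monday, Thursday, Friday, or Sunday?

72

1909-10-18 is a Monday.
From 1909-10-18 to 1910-02-20 is 126 days inclusive.
126 = 7 × 18, so the span is exactly 18 full weeks.
Each full week contributes 4 days from the set (Mon, Thu, Fri, Sun): 18 × 4 = 72.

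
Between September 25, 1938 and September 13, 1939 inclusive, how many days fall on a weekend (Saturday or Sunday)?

101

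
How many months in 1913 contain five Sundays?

4

A month has five Sundays exactly when Sunday falls within its first (length − 28) days.
Jan: 31 days, starts Wed → 5 of Wed, Thu, Fri
Feb: 28 days, starts Sat → 5 of (none)
Mar: 31 days, starts Sat → 5 of Sat, Sun, Mon ✓
Apr: 30 days, starts Tue → 5 of Tue, Wed
May: 31 days, starts Thu → 5 of Thu, Fri, Sat
Jun: 30 days, starts Sun → 5 of Sun, Mon ✓
Jul: 31 days, starts Tue → 5 of Tue, Wed, Thu
Aug: 31 days, starts Fri → 5 of Fri, Sat, Sun ✓
Sep: 30 days, starts Mon → 5 of Mon, Tue
Oct: 31 days, starts Wed → 5 of Wed, Thu, Fri
Nov: 30 days, starts Sat → 5 of Sat, Sun ✓
Dec: 31 days, starts Mon → 5 of Mon, Tue, Wed
Months with five Sundays: Mar, Jun, Aug, Nov.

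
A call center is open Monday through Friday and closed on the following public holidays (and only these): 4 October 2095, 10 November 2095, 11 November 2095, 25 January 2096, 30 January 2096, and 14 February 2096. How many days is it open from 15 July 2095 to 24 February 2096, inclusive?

155

15 July 2095 is a Friday.
From 15 July 2095 to 24 February 2096 is 225 days inclusive.
225 = 7 × 32 + 1, so there are 32 full weeks plus 1 extra day.
Each full week contributes 5 weekdays (Mon–Fri): 32 × 5 = 160.
The 1 extra day is Friday — 1 of them qualifies.
Total: 160 + 1 = 161.
Holidays: 4 October 2095 (Tue); 10 November 2095 (Thu); 11 November 2095 (Fri); 25 January 2096 (Wed); 30 January 2096 (Mon); 14 February 2096 (Tue).
All 6 holidays fall on weekdays, so subtract 6.
Business days: 161 − 6 = 155.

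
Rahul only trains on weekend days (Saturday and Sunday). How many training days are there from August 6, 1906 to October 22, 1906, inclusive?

August 6, 1906 is a Monday.
From August 6, 1906 to October 22, 1906 is 78 days inclusive.
78 = 7 × 11 + 1, so there are 11 full weeks plus 1 extra day.
Each full week contributes 2 weekend days (Sat, Sun): 11 × 2 = 22.
The 1 extra day is Mon — none qualify.
Total: 22 + 0 = 22.

22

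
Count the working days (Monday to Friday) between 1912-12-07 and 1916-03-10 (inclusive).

1912-12-07 is a Saturday.
The range spans 1190 days (inclusive of both endpoints).
1190 = 7 × 170, so the span is exactly 170 full weeks.
Each full week contributes 5 weekdays (Mon–Fri): 170 × 5 = 850.
Total: 850.

850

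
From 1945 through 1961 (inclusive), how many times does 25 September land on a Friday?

Day of week of September 25 in each year:
1945: Tue, 1946: Wed, 1947: Thu, 1948: Sat, 1949: Sun, 1950: Mon, 1951: Tue, 1952: Thu, 1953: Fri ✓, 1954: Sat, 1955: Sun, 1956: Tue, 1957: Wed, 1958: Thu, 1959: Fri ✓, 1960: Sun, 1961: Mon
Fridays: 1953, 1959.

2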